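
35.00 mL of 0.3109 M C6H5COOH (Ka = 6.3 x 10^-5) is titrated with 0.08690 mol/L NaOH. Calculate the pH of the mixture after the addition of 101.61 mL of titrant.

4.83

Initial n(C6H5COOH) = 0.3109 x 0.03500 = 0.01088 mol.
n(NaOH) added = 0.08690 x 0.1016 = 0.008830 mol, converting that many moles of C6H5COOH to C6H5COO-.
Remaining n(C6H5COOH) = 0.002052 mol; n(C6H5COO-) = 0.008830 mol.
By Henderson-Hasselbalch, pH = pKa + log([A^-]/[HA]) = 4.20 + log(0.008830/0.002052) = 4.20 + (+0.63) = 4.83.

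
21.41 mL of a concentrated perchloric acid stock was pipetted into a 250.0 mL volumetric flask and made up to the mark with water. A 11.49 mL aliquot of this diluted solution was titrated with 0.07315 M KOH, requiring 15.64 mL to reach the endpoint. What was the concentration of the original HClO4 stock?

n(KOH) = 0.07315 x 0.01564 = 0.001144 mol.
n(HClO4) in the aliquot = 0.001144 mol.
[diluted HClO4] = 0.001144 / 0.01149 = 0.09957 M.
Dilution factor = 250.0/21.41 = 11.68, so [stock] = 0.09957 x 11.68 = 1.16 M.

1.16 M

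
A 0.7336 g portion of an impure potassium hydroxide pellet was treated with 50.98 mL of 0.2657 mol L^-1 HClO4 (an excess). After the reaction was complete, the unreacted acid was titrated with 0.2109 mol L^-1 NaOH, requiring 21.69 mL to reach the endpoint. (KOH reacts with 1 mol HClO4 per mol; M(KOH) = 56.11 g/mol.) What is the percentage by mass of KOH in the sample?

68.6%

Total n(HClO4) added = 0.2657 x 0.05098 = 0.01355 mol.
n(NaOH) used = 0.2109 x 0.02169 = 0.004574 mol, which equals the excess n(HClO4).
So n(HClO4) consumed by the sample = 0.01355 - 0.004574 = 0.008971 mol.
n(KOH) = 0.008971 / 1 = 0.008971 mol.
mass KOH = 0.008971 x 56.11 = 0.5034 g, so %KOH = 0.5034/0.7336 x 100 = 68.6%.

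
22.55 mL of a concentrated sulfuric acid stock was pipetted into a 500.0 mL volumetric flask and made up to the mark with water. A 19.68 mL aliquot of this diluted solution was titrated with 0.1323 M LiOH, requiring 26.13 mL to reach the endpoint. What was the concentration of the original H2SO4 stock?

n(LiOH) = 0.1323 x 0.02613 = 0.003457 mol.
n(H2SO4) in the aliquot = 0.003457 x 1/2 = 0.001728 mol.
[diluted H2SO4] = 0.001728 / 0.01968 = 0.08783 M.
Dilution factor = 500.0/22.55 = 22.17, so [stock] = 0.08783 x 22.17 = 1.95 M.

1.95 M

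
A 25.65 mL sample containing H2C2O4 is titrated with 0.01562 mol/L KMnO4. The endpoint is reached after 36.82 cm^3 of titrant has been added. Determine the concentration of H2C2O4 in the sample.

n(KMnO4) = 0.01562 x 0.03682 = 0.0005751 mol.
From the balanced equation, 2 mol KMnO4 reacts with 5 mol H2C2O4, so n(H2C2O4) = 0.0005751 x 5/2 = 0.001438 mol.
[H2C2O4] = 0.001438 / 0.02565 L = 0.0561 M.

0.0561 M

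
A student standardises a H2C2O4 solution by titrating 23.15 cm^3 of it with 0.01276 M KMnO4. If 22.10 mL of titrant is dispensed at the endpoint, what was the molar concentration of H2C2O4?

0.0305 M

n(KMnO4) = 0.01276 x 0.02210 = 0.0002820 mol.
From the balanced equation, 2 mol KMnO4 reacts with 5 mol H2C2O4, so n(H2C2O4) = 0.0002820 x 5/2 = 0.0007050 mol.
[H2C2O4] = 0.0007050 / 0.02315 L = 0.0305 M.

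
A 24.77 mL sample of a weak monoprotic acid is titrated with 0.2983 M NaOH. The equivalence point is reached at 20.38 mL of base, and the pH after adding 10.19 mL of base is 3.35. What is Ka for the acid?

4.5 x 10^-4

10.19 mL is half of the equivalence volume, so this is the half-equivalence point where [HA] = [A^-].
At half-equivalence pH = pKa, so pKa = 3.35.
Ka = 10^(-3.35) = 4.5 x 10^-4.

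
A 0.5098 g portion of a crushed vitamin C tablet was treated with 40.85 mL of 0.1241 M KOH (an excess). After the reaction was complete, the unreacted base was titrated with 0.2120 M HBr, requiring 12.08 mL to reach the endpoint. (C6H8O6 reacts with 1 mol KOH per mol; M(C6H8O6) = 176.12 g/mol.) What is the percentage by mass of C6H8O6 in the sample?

Total n(KOH) added = 0.1241 x 0.04085 = 0.005069 mol.
n(HBr) used = 0.2120 x 0.01208 = 0.002561 mol, which equals the excess n(KOH).
So n(KOH) consumed by the sample = 0.005069 - 0.002561 = 0.002509 mol.
n(C6H8O6) = 0.002509 / 1 = 0.002509 mol.
mass C6H8O6 = 0.002509 x 176.12 = 0.4418 g, so %C6H8O6 = 0.4418/0.5098 x 100 = 86.7%.

86.7%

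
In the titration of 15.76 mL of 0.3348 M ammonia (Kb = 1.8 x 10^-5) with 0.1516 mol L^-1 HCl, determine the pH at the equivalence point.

n(NH3) = 0.3348 x 0.01576 = 0.005276 mol; V(HCl) at equivalence = 0.005276/0.1516 = 0.03481 L.
At equivalence the base is fully converted to NH4+; total volume = 0.05057 L, so [NH4+] = 0.005276/0.05057 = 0.1043 M.
Ka(NH4+) = Kw/Kb = 1.0e-14 / 1.8 x 10^-5 = 5.56e-10.
[H^+] = sqrt(Ka x [NH4+]) = sqrt(5.56e-10 x 0.1043) = 7.61e-6 M.
pH = -log(7.61e-6) = 5.12.

5.12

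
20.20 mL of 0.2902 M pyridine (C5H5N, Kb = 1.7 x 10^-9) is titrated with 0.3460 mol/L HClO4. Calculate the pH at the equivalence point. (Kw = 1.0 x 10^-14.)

3.02

n(C5H5N) = 0.2902 x 0.02020 = 0.005862 mol; V(HClO4) at equivalence = 0.005862/0.3460 = 0.01694 L.
At equivalence the base is fully converted to C5H5NH+; total volume = 0.03714 L, so [C5H5NH+] = 0.005862/0.03714 = 0.1578 M.
Ka(C5H5NH+) = Kw/Kb = 1.0e-14 / 1.7 x 10^-9 = 5.88e-6.
[H^+] = sqrt(Ka x [C5H5NH+]) = sqrt(5.88e-6 x 0.1578) = 0.000964 M.
pH = -log(0.000964) = 3.02.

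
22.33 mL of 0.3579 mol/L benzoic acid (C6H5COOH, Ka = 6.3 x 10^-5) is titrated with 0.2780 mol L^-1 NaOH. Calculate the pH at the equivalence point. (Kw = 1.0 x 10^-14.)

8.70

n(C6H5COOH) = 0.3579 x 0.02233 = 0.007992 mol; V(NaOH) at equivalence = 0.007992/0.2780 = 0.02875 L.
At equivalence all the acid is converted to C6H5COO-; total volume = 0.02233 + 0.02875 = 0.05108 L, so [C6H5COO-] = 0.007992/0.05108 = 0.1565 M.
Kb = Kw/Ka = 1.0e-14 / 6.3 x 10^-5 = 1.59e-10.
[OH^-] = sqrt(Kb x [C6H5COO-]) = sqrt(1.59e-10 x 0.1565) = 4.98e-6 M.
pOH = 5.30, so pH = 14.00 - 5.30 = 8.70.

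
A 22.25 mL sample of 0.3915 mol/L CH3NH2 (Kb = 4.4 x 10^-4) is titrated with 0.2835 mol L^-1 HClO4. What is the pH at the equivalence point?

5.71

n(CH3NH2) = 0.3915 x 0.02225 = 0.008711 mol; V(HClO4) at equivalence = 0.008711/0.2835 = 0.03073 L.
At equivalence the base is fully converted to CH3NH3+; total volume = 0.05298 L, so [CH3NH3+] = 0.008711/0.05298 = 0.1644 M.
Ka(CH3NH3+) = Kw/Kb = 1.0e-14 / 4.4 x 10^-4 = 2.27e-11.
[H^+] = sqrt(Ka x [CH3NH3+]) = sqrt(2.27e-11 x 0.1644) = 1.93e-6 M.
pH = -log(1.93e-6) = 5.71.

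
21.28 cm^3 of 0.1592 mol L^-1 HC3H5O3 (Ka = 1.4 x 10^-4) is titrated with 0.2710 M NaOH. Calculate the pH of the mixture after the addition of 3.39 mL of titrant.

Initial n(HC3H5O3) = 0.1592 x 0.02128 = 0.003388 mol.
n(NaOH) added = 0.2710 x 0.003390 = 0.0009187 mol, converting that many moles of HC3H5O3 to C3H5O3-.
Remaining n(HC3H5O3) = 0.002469 mol; n(C3H5O3-) = 0.0009187 mol.
By Henderson-Hasselbalch, pH = pKa + log([A^-]/[HA]) = 3.85 + log(0.0009187/0.002469) = 3.85 + (-0.43) = 3.42.

3.42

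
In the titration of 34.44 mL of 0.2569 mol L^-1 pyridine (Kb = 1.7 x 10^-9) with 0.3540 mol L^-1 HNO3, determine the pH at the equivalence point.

3.03

n(C5H5N) = 0.2569 x 0.03444 = 0.008848 mol; V(HNO3) at equivalence = 0.008848/0.3540 = 0.02499 L.
At equivalence the base is fully converted to C5H5NH+; total volume = 0.05943 L, so [C5H5NH+] = 0.008848/0.05943 = 0.1489 M.
Ka(C5H5NH+) = Kw/Kb = 1.0e-14 / 1.7 x 10^-9 = 5.88e-6.
[H^+] = sqrt(Ka x [C5H5NH+]) = sqrt(5.88e-6 x 0.1489) = 0.000936 M.
pH = -log(0.000936) = 3.03.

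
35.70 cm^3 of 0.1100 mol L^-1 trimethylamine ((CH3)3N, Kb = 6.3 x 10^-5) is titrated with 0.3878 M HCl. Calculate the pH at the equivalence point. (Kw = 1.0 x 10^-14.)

5.43

n((CH3)3N) = 0.1100 x 0.03570 = 0.003927 mol; V(HCl) at equivalence = 0.003927/0.3878 = 0.01013 L.
At equivalence the base is fully converted to (CH3)3NH+; total volume = 0.04583 L, so [(CH3)3NH+] = 0.003927/0.04583 = 0.08569 M.
Ka((CH3)3NH+) = Kw/Kb = 1.0e-14 / 6.3 x 10^-5 = 1.59e-10.
[H^+] = sqrt(Ka x [(CH3)3NH+]) = sqrt(1.59e-10 x 0.08569) = 3.69e-6 M.
pH = -log(3.69e-6) = 5.43.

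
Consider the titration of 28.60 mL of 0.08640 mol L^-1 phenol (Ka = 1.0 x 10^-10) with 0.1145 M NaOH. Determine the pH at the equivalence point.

11.35

n(C6H5OH) = 0.08640 x 0.02860 = 0.002471 mol; V(NaOH) at equivalence = 0.002471/0.1145 = 0.02158 L.
At equivalence all the acid is converted to C6H5O-; total volume = 0.02860 + 0.02158 = 0.05018 L, so [C6H5O-] = 0.002471/0.05018 = 0.04924 M.
Kb = Kw/Ka = 1.0e-14 / 1.0 x 10^-10 = 0.000100.
[OH^-] = sqrt(Kb x [C6H5O-]) = sqrt(0.000100 x 0.04924) = 0.00222 M.
pOH = 2.65, so pH = 14.00 - 2.65 = 11.35.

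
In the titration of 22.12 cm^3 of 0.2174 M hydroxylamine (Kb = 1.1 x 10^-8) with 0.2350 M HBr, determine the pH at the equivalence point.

n(NH2OH) = 0.2174 x 0.02212 = 0.004809 mol; V(HBr) at equivalence = 0.004809/0.2350 = 0.02046 L.
At equivalence the base is fully converted to NH3OH+; total volume = 0.04258 L, so [NH3OH+] = 0.004809/0.04258 = 0.1129 M.
Ka(NH3OH+) = Kw/Kb = 1.0e-14 / 1.1 x 10^-8 = 9.09e-7.
[H^+] = sqrt(Ka x [NH3OH+]) = sqrt(9.09e-7 x 0.1129) = 0.000320 M.
pH = -log(0.000320) = 3.49.

3.49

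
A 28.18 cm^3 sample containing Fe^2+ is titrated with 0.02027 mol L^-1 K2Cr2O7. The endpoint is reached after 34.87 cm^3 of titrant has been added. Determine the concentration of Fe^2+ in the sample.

0.150 M

n(K2Cr2O7) = 0.02027 x 0.03487 = 0.0007068 mol.
From the balanced equation, 1 mol K2Cr2O7 reacts with 6 mol Fe^2+, so n(Fe^2+) = 0.0007068 x 6/1 = 0.004241 mol.
[Fe^2+] = 0.004241 / 0.02818 L = 0.150 M.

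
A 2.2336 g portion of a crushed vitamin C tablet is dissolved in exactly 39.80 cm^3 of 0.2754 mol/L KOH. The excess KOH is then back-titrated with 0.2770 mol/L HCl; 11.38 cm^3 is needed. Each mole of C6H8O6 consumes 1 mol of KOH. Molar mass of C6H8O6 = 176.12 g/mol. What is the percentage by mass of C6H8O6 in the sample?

61.6%

Total n(KOH) added = 0.2754 x 0.03980 = 0.01096 mol.
n(HCl) used = 0.2770 x 0.01138 = 0.003152 mol, which equals the excess n(KOH).
So n(KOH) consumed by the sample = 0.01096 - 0.003152 = 0.007809 mol.
n(C6H8O6) = 0.007809 / 1 = 0.007809 mol.
mass C6H8O6 = 0.007809 x 176.12 = 1.375 g, so %C6H8O6 = 1.375/2.2336 x 100 = 61.6%.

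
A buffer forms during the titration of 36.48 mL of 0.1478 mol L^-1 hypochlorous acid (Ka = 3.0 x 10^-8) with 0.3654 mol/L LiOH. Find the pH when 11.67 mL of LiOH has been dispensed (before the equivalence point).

Initial n(HClO) = 0.1478 x 0.03648 = 0.005392 mol.
n(LiOH) added = 0.3654 x 0.01167 = 0.004264 mol, converting that many moles of HClO to ClO-.
Remaining n(HClO) = 0.001128 mol; n(ClO-) = 0.004264 mol.
By Henderson-Hasselbalch, pH = pKa + log([A^-]/[HA]) = 7.52 + log(0.004264/0.001128) = 7.52 + (+0.58) = 8.10.

8.10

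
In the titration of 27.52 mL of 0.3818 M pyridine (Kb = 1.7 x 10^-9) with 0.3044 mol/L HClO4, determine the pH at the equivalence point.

3.00

n(C5H5N) = 0.3818 x 0.02752 = 0.01051 mol; V(HClO4) at equivalence = 0.01051/0.3044 = 0.03452 L.
At equivalence the base is fully converted to C5H5NH+; total volume = 0.06204 L, so [C5H5NH+] = 0.01051/0.06204 = 0.1694 M.
Ka(C5H5NH+) = Kw/Kb = 1.0e-14 / 1.7 x 10^-9 = 5.88e-6.
[H^+] = sqrt(Ka x [C5H5NH+]) = sqrt(5.88e-6 x 0.1694) = 0.000998 M.
pH = -log(0.000998) = 3.00.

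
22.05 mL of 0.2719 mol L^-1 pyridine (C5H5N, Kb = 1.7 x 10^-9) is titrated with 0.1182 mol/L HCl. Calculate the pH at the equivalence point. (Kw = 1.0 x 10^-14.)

n(C5H5N) = 0.2719 x 0.02205 = 0.005995 mol; V(HCl) at equivalence = 0.005995/0.1182 = 0.05072 L.
At equivalence the base is fully converted to C5H5NH+; total volume = 0.07277 L, so [C5H5NH+] = 0.005995/0.07277 = 0.08239 M.
Ka(C5H5NH+) = Kw/Kb = 1.0e-14 / 1.7 x 10^-9 = 5.88e-6.
[H^+] = sqrt(Ka x [C5H5NH+]) = sqrt(5.88e-6 x 0.08239) = 0.000696 M.
pH = -log(0.000696) = 3.16.

3.16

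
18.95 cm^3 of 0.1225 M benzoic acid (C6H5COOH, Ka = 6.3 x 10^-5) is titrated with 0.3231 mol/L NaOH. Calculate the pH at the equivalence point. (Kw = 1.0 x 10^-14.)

8.57

n(C6H5COOH) = 0.1225 x 0.01895 = 0.002321 mol; V(NaOH) at equivalence = 0.002321/0.3231 = 0.007185 L.
At equivalence all the acid is converted to C6H5COO-; total volume = 0.01895 + 0.007185 = 0.02613 L, so [C6H5COO-] = 0.002321/0.02613 = 0.08882 M.
Kb = Kw/Ka = 1.0e-14 / 6.3 x 10^-5 = 1.59e-10.
[OH^-] = sqrt(Kb x [C6H5COO-]) = sqrt(1.59e-10 x 0.08882) = 3.75e-6 M.
pOH = 5.43, so pH = 14.00 - 5.43 = 8.57.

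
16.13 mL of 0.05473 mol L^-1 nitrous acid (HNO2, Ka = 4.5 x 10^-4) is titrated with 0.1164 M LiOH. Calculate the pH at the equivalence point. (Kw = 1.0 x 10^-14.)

7.96

n(HNO2) = 0.05473 x 0.01613 = 0.0008828 mol; V(LiOH) at equivalence = 0.0008828/0.1164 = 0.007584 L.
At equivalence all the acid is converted to NO2-; total volume = 0.01613 + 0.007584 = 0.02371 L, so [NO2-] = 0.0008828/0.02371 = 0.03723 M.
Kb = Kw/Ka = 1.0e-14 / 4.5 x 10^-4 = 2.22e-11.
[OH^-] = sqrt(Kb x [NO2-]) = sqrt(2.22e-11 x 0.03723) = 9.10e-7 M.
pOH = 6.04, so pH = 14.00 - 6.04 = 7.96.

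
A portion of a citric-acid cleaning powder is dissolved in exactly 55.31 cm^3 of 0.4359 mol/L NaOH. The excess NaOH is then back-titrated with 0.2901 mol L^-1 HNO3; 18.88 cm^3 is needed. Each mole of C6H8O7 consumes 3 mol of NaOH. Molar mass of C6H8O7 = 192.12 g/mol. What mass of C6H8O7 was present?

1.19 g

Total n(NaOH) added = 0.4359 x 0.05531 = 0.02411 mol.
n(HNO3) used = 0.2901 x 0.01888 = 0.005477 mol, which equals the excess n(NaOH).
So n(NaOH) consumed by the sample = 0.02411 - 0.005477 = 0.01863 mol.
n(C6H8O7) = 0.01863 / 3 = 0.006211 mol.
mass = 0.006211 mol x 192.12 g/mol = 1.19 g.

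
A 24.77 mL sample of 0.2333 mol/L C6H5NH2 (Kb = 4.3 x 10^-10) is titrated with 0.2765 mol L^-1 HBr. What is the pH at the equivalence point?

n(C6H5NH2) = 0.2333 x 0.02477 = 0.005779 mol; V(HBr) at equivalence = 0.005779/0.2765 = 0.02090 L.
At equivalence the base is fully converted to C6H5NH3+; total volume = 0.04567 L, so [C6H5NH3+] = 0.005779/0.04567 = 0.1265 M.
Ka(C6H5NH3+) = Kw/Kb = 1.0e-14 / 4.3 x 10^-10 = 2.33e-5.
[H^+] = sqrt(Ka x [C6H5NH3+]) = sqrt(2.33e-5 x 0.1265) = 0.00172 M.
pH = -log(0.00172) = 2.77.

2.77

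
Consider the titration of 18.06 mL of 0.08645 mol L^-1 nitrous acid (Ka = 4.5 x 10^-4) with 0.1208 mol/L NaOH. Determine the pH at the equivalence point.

n(HNO2) = 0.08645 x 0.01806 = 0.001561 mol; V(NaOH) at equivalence = 0.001561/0.1208 = 0.01292 L.
At equivalence all the acid is converted to NO2-; total volume = 0.01806 + 0.01292 = 0.03098 L, so [NO2-] = 0.001561/0.03098 = 0.05039 M.
Kb = Kw/Ka = 1.0e-14 / 4.5 x 10^-4 = 2.22e-11.
[OH^-] = sqrt(Kb x [NO2-]) = sqrt(2.22e-11 x 0.05039) = 1.06e-6 M.
pOH = 5.98, so pH = 14.00 - 5.98 = 8.02.

8.02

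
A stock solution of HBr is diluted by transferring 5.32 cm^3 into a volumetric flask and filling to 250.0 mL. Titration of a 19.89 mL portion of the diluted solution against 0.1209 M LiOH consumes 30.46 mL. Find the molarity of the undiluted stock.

n(LiOH) = 0.1209 x 0.03046 = 0.003683 mol.
n(HBr) in the aliquot = 0.003683 mol.
[diluted HBr] = 0.003683 / 0.01989 = 0.1851 M.
Dilution factor = 250.0/5.320 = 46.99, so [stock] = 0.1851 x 46.99 = 8.70 M.

8.70 M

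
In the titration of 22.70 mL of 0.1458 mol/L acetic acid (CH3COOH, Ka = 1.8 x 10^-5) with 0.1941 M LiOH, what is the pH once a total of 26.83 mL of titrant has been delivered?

n(acid) = 0.1458 x 0.02270 = 0.003310 mol; n(LiOH) added = 0.1941 x 0.02683 = 0.005208 mol.
Base is in excess by 0.005208 - 0.003310 = 0.001898 mol in a total volume of 0.04953 L.
[OH^-] = 0.001898/0.04953 = 0.03832 M, so pOH = 1.42 and pH = 14.00 - 1.42 = 12.58.

12.58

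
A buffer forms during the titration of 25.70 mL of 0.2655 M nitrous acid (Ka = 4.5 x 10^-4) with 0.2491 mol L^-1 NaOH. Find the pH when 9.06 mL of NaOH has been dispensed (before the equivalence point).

Initial n(HNO2) = 0.2655 x 0.02570 = 0.006823 mol.
n(NaOH) added = 0.2491 x 0.009060 = 0.002257 mol, converting that many moles of HNO2 to NO2-.
Remaining n(HNO2) = 0.004567 mol; n(NO2-) = 0.002257 mol.
By Henderson-Hasselbalch, pH = pKa + log([A^-]/[HA]) = 3.35 + log(0.002257/0.004567) = 3.35 + (-0.31) = 3.04.

3.04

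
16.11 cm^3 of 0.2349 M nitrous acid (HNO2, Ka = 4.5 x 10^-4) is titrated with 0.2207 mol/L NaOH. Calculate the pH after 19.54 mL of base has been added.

n(acid) = 0.2349 x 0.01611 = 0.003784 mol; n(NaOH) added = 0.2207 x 0.01954 = 0.004312 mol.
Base is in excess by 0.004312 - 0.003784 = 0.0005282 mol in a total volume of 0.03565 L.
[OH^-] = 0.0005282/0.03565 = 0.01482 M, so pOH = 1.83 and pH = 14.00 - 1.83 = 12.17.

12.17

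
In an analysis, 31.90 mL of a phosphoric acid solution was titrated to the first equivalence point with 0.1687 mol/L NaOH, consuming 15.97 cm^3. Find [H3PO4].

0.0845 M

n(NaOH) = 0.1687 x 0.01597 = 0.002694 mol.
At the first equivalence point, 1 mol OH^- react per mol H3PO4, so n(H3PO4) = 0.002694 / 1 = 0.002694 mol.
[H3PO4] = 0.002694 / 0.03190 L = 0.0845 M.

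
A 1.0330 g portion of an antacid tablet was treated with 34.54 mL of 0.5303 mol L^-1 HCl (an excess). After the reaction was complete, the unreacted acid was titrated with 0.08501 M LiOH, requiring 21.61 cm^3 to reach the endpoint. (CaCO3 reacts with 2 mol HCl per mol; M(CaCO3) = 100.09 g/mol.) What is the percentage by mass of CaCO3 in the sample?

Total n(HCl) added = 0.5303 x 0.03454 = 0.01832 mol.
n(LiOH) used = 0.08501 x 0.02161 = 0.001837 mol, which equals the excess n(HCl).
So n(HCl) consumed by the sample = 0.01832 - 0.001837 = 0.01648 mol.
n(CaCO3) = 0.01648 / 2 = 0.008240 mol.
mass CaCO3 = 0.008240 x 100.09 = 0.8247 g, so %CaCO3 = 0.8247/1.0330 x 100 = 79.8%.

79.8%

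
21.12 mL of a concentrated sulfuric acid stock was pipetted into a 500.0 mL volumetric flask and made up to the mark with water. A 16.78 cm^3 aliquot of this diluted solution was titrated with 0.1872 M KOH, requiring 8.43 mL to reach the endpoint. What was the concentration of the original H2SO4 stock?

n(KOH) = 0.1872 x 0.008430 = 0.001578 mol.
n(H2SO4) in the aliquot = 0.001578 x 1/2 = 0.0007890 mol.
[diluted H2SO4] = 0.0007890 / 0.01678 = 0.04702 M.
Dilution factor = 500.0/21.12 = 23.67, so [stock] = 0.04702 x 23.67 = 1.11 M.

1.11 M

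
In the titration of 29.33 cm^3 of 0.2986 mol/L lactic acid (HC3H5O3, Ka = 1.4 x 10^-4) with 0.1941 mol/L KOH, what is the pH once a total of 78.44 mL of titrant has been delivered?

n(acid) = 0.2986 x 0.02933 = 0.008758 mol; n(KOH) added = 0.1941 x 0.07844 = 0.01523 mol.
Base is in excess by 0.01523 - 0.008758 = 0.006467 mol in a total volume of 0.1078 L.
[OH^-] = 0.006467/0.1078 = 0.06001 M, so pOH = 1.22 and pH = 14.00 - 1.22 = 12.78.

12.78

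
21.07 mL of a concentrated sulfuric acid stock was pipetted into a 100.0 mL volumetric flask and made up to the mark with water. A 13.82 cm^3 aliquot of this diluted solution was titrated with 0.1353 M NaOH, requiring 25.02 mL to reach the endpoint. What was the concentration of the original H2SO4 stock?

n(NaOH) = 0.1353 x 0.02502 = 0.003385 mol.
n(H2SO4) in the aliquot = 0.003385 x 1/2 = 0.001693 mol.
[diluted H2SO4] = 0.001693 / 0.01382 = 0.1225 M.
Dilution factor = 100.0/21.07 = 4.746, so [stock] = 0.1225 x 4.746 = 0.581 M.

0.581 M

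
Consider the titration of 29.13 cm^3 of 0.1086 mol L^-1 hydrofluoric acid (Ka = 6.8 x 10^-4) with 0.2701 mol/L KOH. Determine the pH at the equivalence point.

8.03

n(HF) = 0.1086 x 0.02913 = 0.003164 mol; V(KOH) at equivalence = 0.003164/0.2701 = 0.01171 L.
At equivalence all the acid is converted to F-; total volume = 0.02913 + 0.01171 = 0.04084 L, so [F-] = 0.003164/0.04084 = 0.07746 M.
Kb = Kw/Ka = 1.0e-14 / 6.8 x 10^-4 = 1.47e-11.
[OH^-] = sqrt(Kb x [F-]) = sqrt(1.47e-11 x 0.07746) = 1.07e-6 M.
pOH = 5.97, so pH = 14.00 - 5.97 = 8.03.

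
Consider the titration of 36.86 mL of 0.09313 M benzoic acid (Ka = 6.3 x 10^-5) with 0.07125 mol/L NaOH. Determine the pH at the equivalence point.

8.40

n(C6H5COOH) = 0.09313 x 0.03686 = 0.003433 mol; V(NaOH) at equivalence = 0.003433/0.07125 = 0.04818 L.
At equivalence all the acid is converted to C6H5COO-; total volume = 0.03686 + 0.04818 = 0.08504 L, so [C6H5COO-] = 0.003433/0.08504 = 0.04037 M.
Kb = Kw/Ka = 1.0e-14 / 6.3 x 10^-5 = 1.59e-10.
[OH^-] = sqrt(Kb x [C6H5COO-]) = sqrt(1.59e-10 x 0.04037) = 2.53e-6 M.
pOH = 5.60, so pH = 14.00 - 5.60 = 8.40.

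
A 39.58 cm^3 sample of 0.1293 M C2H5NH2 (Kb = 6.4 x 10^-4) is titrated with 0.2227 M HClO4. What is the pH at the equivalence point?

5.95

n(C2H5NH2) = 0.1293 x 0.03958 = 0.005118 mol; V(HClO4) at equivalence = 0.005118/0.2227 = 0.02298 L.
At equivalence the base is fully converted to C2H5NH3+; total volume = 0.06256 L, so [C2H5NH3+] = 0.005118/0.06256 = 0.08180 M.
Ka(C2H5NH3+) = Kw/Kb = 1.0e-14 / 6.4 x 10^-4 = 1.56e-11.
[H^+] = sqrt(Ka x [C2H5NH3+]) = sqrt(1.56e-11 x 0.08180) = 1.13e-6 M.
pH = -log(1.13e-6) = 5.95.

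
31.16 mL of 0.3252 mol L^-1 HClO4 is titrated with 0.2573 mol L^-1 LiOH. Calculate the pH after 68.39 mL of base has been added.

12.87

n(acid) = 0.3252 x 0.03116 = 0.01013 mol; n(LiOH) added = 0.2573 x 0.06839 = 0.01760 mol.
Base is in excess by 0.01760 - 0.01013 = 0.007464 mol in a total volume of 0.09955 L.
[OH^-] = 0.007464/0.09955 = 0.07497 M, so pOH = 1.13 and pH = 14.00 - 1.13 = 12.87.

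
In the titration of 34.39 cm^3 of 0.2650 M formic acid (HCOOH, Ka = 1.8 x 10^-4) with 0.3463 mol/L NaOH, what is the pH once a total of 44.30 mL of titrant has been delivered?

12.90

n(acid) = 0.2650 x 0.03439 = 0.009113 mol; n(NaOH) added = 0.3463 x 0.04430 = 0.01534 mol.
Base is in excess by 0.01534 - 0.009113 = 0.006228 mol in a total volume of 0.07869 L.
[OH^-] = 0.006228/0.07869 = 0.07914 M, so pOH = 1.10 and pH = 14.00 - 1.10 = 12.90.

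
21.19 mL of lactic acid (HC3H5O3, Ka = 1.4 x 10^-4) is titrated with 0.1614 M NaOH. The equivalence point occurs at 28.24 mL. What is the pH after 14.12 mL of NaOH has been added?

3.85

14.12 mL is exactly half the equivalence volume (28.24/2), i.e. the half-equivalence point.
There, n(HA) = n(A^-), so pH = pKa = -log(1.4 x 10^-4) = 3.85.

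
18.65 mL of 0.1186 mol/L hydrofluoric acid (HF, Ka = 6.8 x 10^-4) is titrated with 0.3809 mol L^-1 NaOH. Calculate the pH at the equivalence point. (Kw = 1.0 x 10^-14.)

8.06

n(HF) = 0.1186 x 0.01865 = 0.002212 mol; V(NaOH) at equivalence = 0.002212/0.3809 = 0.005807 L.
At equivalence all the acid is converted to F-; total volume = 0.01865 + 0.005807 = 0.02446 L, so [F-] = 0.002212/0.02446 = 0.09044 M.
Kb = Kw/Ka = 1.0e-14 / 6.8 x 10^-4 = 1.47e-11.
[OH^-] = sqrt(Kb x [F-]) = sqrt(1.47e-11 x 0.09044) = 1.15e-6 M.
pOH = 5.94, so pH = 14.00 - 5.94 = 8.06.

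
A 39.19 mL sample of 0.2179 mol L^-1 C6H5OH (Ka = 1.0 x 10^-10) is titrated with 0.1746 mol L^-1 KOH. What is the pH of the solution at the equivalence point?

n(C6H5OH) = 0.2179 x 0.03919 = 0.008540 mol; V(KOH) at equivalence = 0.008540/0.1746 = 0.04891 L.
At equivalence all the acid is converted to C6H5O-; total volume = 0.03919 + 0.04891 = 0.08810 L, so [C6H5O-] = 0.008540/0.08810 = 0.09693 M.
Kb = Kw/Ka = 1.0e-14 / 1.0 x 10^-10 = 0.000100.
[OH^-] = sqrt(Kb x [C6H5O-]) = sqrt(0.000100 x 0.09693) = 0.00311 M.
pOH = 2.51, so pH = 14.00 - 2.51 = 11.49.

11.49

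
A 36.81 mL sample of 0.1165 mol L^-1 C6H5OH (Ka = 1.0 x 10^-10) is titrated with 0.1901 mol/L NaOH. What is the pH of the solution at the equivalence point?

n(C6H5OH) = 0.1165 x 0.03681 = 0.004288 mol; V(NaOH) at equivalence = 0.004288/0.1901 = 0.02256 L.
At equivalence all the acid is converted to C6H5O-; total volume = 0.03681 + 0.02256 = 0.05937 L, so [C6H5O-] = 0.004288/0.05937 = 0.07223 M.
Kb = Kw/Ka = 1.0e-14 / 1.0 x 10^-10 = 0.000100.
[OH^-] = sqrt(Kb x [C6H5O-]) = sqrt(0.000100 x 0.07223) = 0.00269 M.
pOH = 2.57, so pH = 14.00 - 2.57 = 11.43.

11.43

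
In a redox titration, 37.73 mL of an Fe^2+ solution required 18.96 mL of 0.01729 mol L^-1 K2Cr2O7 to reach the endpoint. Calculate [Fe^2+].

0.0521 M

n(K2Cr2O7) = 0.01729 x 0.01896 = 0.0003278 mol.
From the balanced equation, 1 mol K2Cr2O7 reacts with 6 mol Fe^2+, so n(Fe^2+) = 0.0003278 x 6/1 = 0.001967 mol.
[Fe^2+] = 0.001967 / 0.03773 L = 0.0521 M.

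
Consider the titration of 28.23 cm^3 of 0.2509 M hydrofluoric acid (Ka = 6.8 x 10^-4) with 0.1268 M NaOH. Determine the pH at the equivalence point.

8.05

n(HF) = 0.2509 x 0.02823 = 0.007083 mol; V(NaOH) at equivalence = 0.007083/0.1268 = 0.05586 L.
At equivalence all the acid is converted to F-; total volume = 0.02823 + 0.05586 = 0.08409 L, so [F-] = 0.007083/0.08409 = 0.08423 M.
Kb = Kw/Ka = 1.0e-14 / 6.8 x 10^-4 = 1.47e-11.
[OH^-] = sqrt(Kb x [F-]) = sqrt(1.47e-11 x 0.08423) = 1.11e-6 M.
pOH = 5.95, so pH = 14.00 - 5.95 = 8.05.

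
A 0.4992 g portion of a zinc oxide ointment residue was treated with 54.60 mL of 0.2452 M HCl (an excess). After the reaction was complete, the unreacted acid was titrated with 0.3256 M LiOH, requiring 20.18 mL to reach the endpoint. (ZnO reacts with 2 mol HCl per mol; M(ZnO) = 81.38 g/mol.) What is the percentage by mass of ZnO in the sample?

Total n(HCl) added = 0.2452 x 0.05460 = 0.01339 mol.
n(LiOH) used = 0.3256 x 0.02018 = 0.006571 mol, which equals the excess n(HCl).
So n(HCl) consumed by the sample = 0.01339 - 0.006571 = 0.006817 mol.
n(ZnO) = 0.006817 / 2 = 0.003409 mol.
mass ZnO = 0.003409 x 81.38 = 0.2774 g, so %ZnO = 0.2774/0.4992 x 100 = 55.6%.

55.6%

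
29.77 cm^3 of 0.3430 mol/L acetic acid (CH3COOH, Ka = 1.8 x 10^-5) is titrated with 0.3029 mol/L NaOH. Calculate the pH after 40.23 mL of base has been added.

12.45

n(acid) = 0.3430 x 0.02977 = 0.01021 mol; n(NaOH) added = 0.3029 x 0.04023 = 0.01219 mol.
Base is in excess by 0.01219 - 0.01021 = 0.001975 mol in a total volume of 0.07000 L.
[OH^-] = 0.001975/0.07000 = 0.02821 M, so pOH = 1.55 and pH = 14.00 - 1.55 = 12.45.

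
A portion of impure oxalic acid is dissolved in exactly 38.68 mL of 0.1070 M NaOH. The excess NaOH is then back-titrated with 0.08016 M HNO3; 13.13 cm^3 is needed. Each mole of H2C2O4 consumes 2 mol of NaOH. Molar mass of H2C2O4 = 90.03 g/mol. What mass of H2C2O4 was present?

0.139 g

Total n(NaOH) added = 0.1070 x 0.03868 = 0.004139 mol.
n(HNO3) used = 0.08016 x 0.01313 = 0.001053 mol, which equals the excess n(NaOH).
So n(NaOH) consumed by the sample = 0.004139 - 0.001053 = 0.003086 mol.
n(H2C2O4) = 0.003086 / 2 = 0.001543 mol.
mass = 0.001543 mol x 90.03 g/mol = 0.139 g.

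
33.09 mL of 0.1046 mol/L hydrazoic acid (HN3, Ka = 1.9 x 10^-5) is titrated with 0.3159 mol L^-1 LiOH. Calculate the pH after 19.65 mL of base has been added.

n(acid) = 0.1046 x 0.03309 = 0.003461 mol; n(LiOH) added = 0.3159 x 0.01965 = 0.006207 mol.
Base is in excess by 0.006207 - 0.003461 = 0.002746 mol in a total volume of 0.05274 L.
[OH^-] = 0.002746/0.05274 = 0.05207 M, so pOH = 1.28 and pH = 14.00 - 1.28 = 12.72.

12.72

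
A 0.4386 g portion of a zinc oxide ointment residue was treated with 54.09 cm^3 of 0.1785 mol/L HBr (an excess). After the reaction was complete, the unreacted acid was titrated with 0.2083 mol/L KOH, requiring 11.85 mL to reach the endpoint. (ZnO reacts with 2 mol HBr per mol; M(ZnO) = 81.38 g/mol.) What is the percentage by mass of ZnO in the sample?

Total n(HBr) added = 0.1785 x 0.05409 = 0.009655 mol.
n(KOH) used = 0.2083 x 0.01185 = 0.002468 mol, which equals the excess n(HBr).
So n(HBr) consumed by the sample = 0.009655 - 0.002468 = 0.007187 mol.
n(ZnO) = 0.007187 / 2 = 0.003593 mol.
mass ZnO = 0.003593 x 81.38 = 0.2924 g, so %ZnO = 0.2924/0.4386 x 100 = 66.7%.

66.7%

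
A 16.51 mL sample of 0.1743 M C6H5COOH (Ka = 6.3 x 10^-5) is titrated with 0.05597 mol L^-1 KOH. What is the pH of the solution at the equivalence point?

8.41

n(C6H5COOH) = 0.1743 x 0.01651 = 0.002878 mol; V(KOH) at equivalence = 0.002878/0.05597 = 0.05141 L.
At equivalence all the acid is converted to C6H5COO-; total volume = 0.01651 + 0.05141 = 0.06792 L, so [C6H5COO-] = 0.002878/0.06792 = 0.04237 M.
Kb = Kw/Ka = 1.0e-14 / 6.3 x 10^-5 = 1.59e-10.
[OH^-] = sqrt(Kb x [C6H5COO-]) = sqrt(1.59e-10 x 0.04237) = 2.59e-6 M.
pOH = 5.59, so pH = 14.00 - 5.59 = 8.41.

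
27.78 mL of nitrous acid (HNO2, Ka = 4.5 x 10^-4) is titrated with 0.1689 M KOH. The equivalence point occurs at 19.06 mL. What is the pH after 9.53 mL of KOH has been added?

9.53 mL is exactly half the equivalence volume (19.06/2), i.e. the half-equivalence point.
There, n(HA) = n(A^-), so pH = pKa = -log(4.5 x 10^-4) = 3.35.

3.35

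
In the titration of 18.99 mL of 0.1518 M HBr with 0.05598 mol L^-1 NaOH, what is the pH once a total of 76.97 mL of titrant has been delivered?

12.17

n(acid) = 0.1518 x 0.01899 = 0.002883 mol; n(NaOH) added = 0.05598 x 0.07697 = 0.004309 mol.
Base is in excess by 0.004309 - 0.002883 = 0.001426 mol in a total volume of 0.09596 L.
[OH^-] = 0.001426/0.09596 = 0.01486 M, so pOH = 1.83 and pH = 14.00 - 1.83 = 12.17.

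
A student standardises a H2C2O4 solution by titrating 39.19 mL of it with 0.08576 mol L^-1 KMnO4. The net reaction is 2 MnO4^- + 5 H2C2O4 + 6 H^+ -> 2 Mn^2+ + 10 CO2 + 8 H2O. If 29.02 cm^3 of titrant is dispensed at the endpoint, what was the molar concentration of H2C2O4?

0.159 M

n(KMnO4) = 0.08576 x 0.02902 = 0.002489 mol.
From the balanced equation, 2 mol KMnO4 reacts with 5 mol H2C2O4, so n(H2C2O4) = 0.002489 x 5/2 = 0.006222 mol.
[H2C2O4] = 0.006222 / 0.03919 L = 0.159 M.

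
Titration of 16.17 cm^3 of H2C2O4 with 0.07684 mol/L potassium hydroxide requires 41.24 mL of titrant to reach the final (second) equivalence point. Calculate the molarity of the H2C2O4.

0.0980 M

n(KOH) = 0.07684 x 0.04124 = 0.003169 mol.
At the final (second) equivalence point, 2 mol OH^- react per mol H2C2O4, so n(H2C2O4) = 0.003169 / 2 = 0.001584 mol.
[H2C2O4] = 0.001584 / 0.01617 L = 0.0980 M.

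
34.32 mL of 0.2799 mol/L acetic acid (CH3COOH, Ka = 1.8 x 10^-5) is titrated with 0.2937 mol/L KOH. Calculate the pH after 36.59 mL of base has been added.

12.21

n(acid) = 0.2799 x 0.03432 = 0.009606 mol; n(KOH) added = 0.2937 x 0.03659 = 0.01075 mol.
Base is in excess by 0.01075 - 0.009606 = 0.001140 mol in a total volume of 0.07091 L.
[OH^-] = 0.001140/0.07091 = 0.01608 M, so pOH = 1.79 and pH = 14.00 - 1.79 = 12.21.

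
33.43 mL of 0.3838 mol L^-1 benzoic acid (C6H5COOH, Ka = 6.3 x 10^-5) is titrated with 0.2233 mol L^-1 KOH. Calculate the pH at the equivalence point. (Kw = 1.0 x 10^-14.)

n(C6H5COOH) = 0.3838 x 0.03343 = 0.01283 mol; V(KOH) at equivalence = 0.01283/0.2233 = 0.05746 L.
At equivalence all the acid is converted to C6H5COO-; total volume = 0.03343 + 0.05746 = 0.09089 L, so [C6H5COO-] = 0.01283/0.09089 = 0.1412 M.
Kb = Kw/Ka = 1.0e-14 / 6.3 x 10^-5 = 1.59e-10.
[OH^-] = sqrt(Kb x [C6H5COO-]) = sqrt(1.59e-10 x 0.1412) = 4.73e-6 M.
pOH = 5.32, so pH = 14.00 - 5.32 = 8.68.

8.68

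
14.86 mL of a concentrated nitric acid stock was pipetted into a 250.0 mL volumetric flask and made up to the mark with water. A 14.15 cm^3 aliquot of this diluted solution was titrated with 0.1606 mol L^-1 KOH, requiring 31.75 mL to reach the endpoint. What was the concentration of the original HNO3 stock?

6.06 M

n(KOH) = 0.1606 x 0.03175 = 0.005099 mol.
n(HNO3) in the aliquot = 0.005099 mol.
[diluted HNO3] = 0.005099 / 0.01415 = 0.3604 M.
Dilution factor = 250.0/14.86 = 16.82, so [stock] = 0.3604 x 16.82 = 6.06 M.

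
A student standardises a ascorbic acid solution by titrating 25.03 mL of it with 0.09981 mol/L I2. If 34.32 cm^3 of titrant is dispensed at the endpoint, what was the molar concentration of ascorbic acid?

n(I2) = 0.09981 x 0.03432 = 0.003425 mol.
From the balanced equation, 1 mol I2 reacts with 1 mol ascorbic acid, so n(ascorbic acid) = 0.003425 x 1/1 = 0.003425 mol.
[ascorbic acid] = 0.003425 / 0.02503 L = 0.137 M.

0.137 M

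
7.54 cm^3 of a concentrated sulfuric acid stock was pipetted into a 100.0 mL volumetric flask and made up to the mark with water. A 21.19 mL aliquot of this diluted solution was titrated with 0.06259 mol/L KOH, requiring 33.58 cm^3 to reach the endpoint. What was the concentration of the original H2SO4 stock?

0.658 M

n(KOH) = 0.06259 x 0.03358 = 0.002102 mol.
n(H2SO4) in the aliquot = 0.002102 x 1/2 = 0.001051 mol.
[diluted H2SO4] = 0.001051 / 0.02119 = 0.04959 M.
Dilution factor = 100.0/7.540 = 13.26, so [stock] = 0.04959 x 13.26 = 0.658 M.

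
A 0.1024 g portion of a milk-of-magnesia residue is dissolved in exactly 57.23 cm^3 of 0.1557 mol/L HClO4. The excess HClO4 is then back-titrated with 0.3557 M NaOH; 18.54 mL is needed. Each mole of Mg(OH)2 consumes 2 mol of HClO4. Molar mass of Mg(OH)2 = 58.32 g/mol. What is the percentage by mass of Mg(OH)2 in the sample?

Total n(HClO4) added = 0.1557 x 0.05723 = 0.008911 mol.
n(NaOH) used = 0.3557 x 0.01854 = 0.006595 mol, which equals the excess n(HClO4).
So n(HClO4) consumed by the sample = 0.008911 - 0.006595 = 0.002316 mol.
n(Mg(OH)2) = 0.002316 / 2 = 0.001158 mol.
mass Mg(OH)2 = 0.001158 x 58.32 = 0.06754 g, so %Mg(OH)2 = 0.06754/0.1024 x 100 = 66.0%.

66.0%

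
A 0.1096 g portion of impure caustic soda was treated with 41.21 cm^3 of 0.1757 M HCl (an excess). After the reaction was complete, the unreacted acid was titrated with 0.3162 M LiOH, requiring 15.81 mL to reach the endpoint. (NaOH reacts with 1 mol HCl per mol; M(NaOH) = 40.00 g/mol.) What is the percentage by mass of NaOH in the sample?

81.8%

Total n(HCl) added = 0.1757 x 0.04121 = 0.007241 mol.
n(LiOH) used = 0.3162 x 0.01581 = 0.004999 mol, which equals the excess n(HCl).
So n(HCl) consumed by the sample = 0.007241 - 0.004999 = 0.002241 mol.
n(NaOH) = 0.002241 / 1 = 0.002241 mol.
mass NaOH = 0.002241 x 40.00 = 0.08966 g, so %NaOH = 0.08966/0.1096 x 100 = 81.8%.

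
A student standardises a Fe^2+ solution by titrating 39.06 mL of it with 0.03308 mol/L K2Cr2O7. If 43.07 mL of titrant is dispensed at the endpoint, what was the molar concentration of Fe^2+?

n(K2Cr2O7) = 0.03308 x 0.04307 = 0.001425 mol.
From the balanced equation, 1 mol K2Cr2O7 reacts with 6 mol Fe^2+, so n(Fe^2+) = 0.001425 x 6/1 = 0.008549 mol.
[Fe^2+] = 0.008549 / 0.03906 L = 0.219 M.

0.219 M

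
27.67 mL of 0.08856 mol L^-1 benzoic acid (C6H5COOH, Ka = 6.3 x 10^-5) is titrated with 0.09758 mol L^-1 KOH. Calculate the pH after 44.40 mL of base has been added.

12.42

n(acid) = 0.08856 x 0.02767 = 0.002450 mol; n(KOH) added = 0.09758 x 0.04440 = 0.004333 mol.
Base is in excess by 0.004333 - 0.002450 = 0.001882 mol in a total volume of 0.07207 L.
[OH^-] = 0.001882/0.07207 = 0.02611 M, so pOH = 1.58 and pH = 14.00 - 1.58 = 12.42.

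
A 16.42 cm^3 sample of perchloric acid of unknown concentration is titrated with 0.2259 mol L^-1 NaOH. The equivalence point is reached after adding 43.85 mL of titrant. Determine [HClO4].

n(NaOH) delivered = 0.2259 x 0.04385 = 0.009906 mol.
For a 1:1 reaction, n(HClO4) = 0.009906 mol.
[HClO4] = 0.009906 mol / 0.01642 L = 0.603 M.

0.603 M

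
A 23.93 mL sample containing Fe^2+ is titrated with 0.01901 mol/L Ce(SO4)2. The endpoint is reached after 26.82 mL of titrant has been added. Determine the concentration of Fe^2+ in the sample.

0.0213 M

n(Ce(SO4)2) = 0.01901 x 0.02682 = 0.0005098 mol.
From the balanced equation, 1 mol Ce(SO4)2 reacts with 1 mol Fe^2+, so n(Fe^2+) = 0.0005098 x 1/1 = 0.0005098 mol.
[Fe^2+] = 0.0005098 / 0.02393 L = 0.0213 M.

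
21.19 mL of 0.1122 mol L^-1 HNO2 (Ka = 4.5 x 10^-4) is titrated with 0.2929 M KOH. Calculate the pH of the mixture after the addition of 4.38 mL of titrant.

Initial n(HNO2) = 0.1122 x 0.02119 = 0.002378 mol.
n(KOH) added = 0.2929 x 0.004380 = 0.001283 mol, converting that many moles of HNO2 to NO2-.
Remaining n(HNO2) = 0.001095 mol; n(NO2-) = 0.001283 mol.
By Henderson-Hasselbalch, pH = pKa + log([A^-]/[HA]) = 3.35 + log(0.001283/0.001095) = 3.35 + (+0.07) = 3.42.

3.42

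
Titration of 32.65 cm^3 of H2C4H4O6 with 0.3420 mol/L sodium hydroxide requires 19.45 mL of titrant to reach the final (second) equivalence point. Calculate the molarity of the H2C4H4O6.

n(NaOH) = 0.3420 x 0.01945 = 0.006652 mol.
At the final (second) equivalence point, 2 mol OH^- react per mol H2C4H4O6, so n(H2C4H4O6) = 0.006652 / 2 = 0.003326 mol.
[H2C4H4O6] = 0.003326 / 0.03265 L = 0.102 M.

0.102 M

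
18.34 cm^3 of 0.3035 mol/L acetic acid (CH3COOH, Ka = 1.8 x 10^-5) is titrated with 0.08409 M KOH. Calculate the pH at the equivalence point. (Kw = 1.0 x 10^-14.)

8.78

n(CH3COOH) = 0.3035 x 0.01834 = 0.005566 mol; V(KOH) at equivalence = 0.005566/0.08409 = 0.06619 L.
At equivalence all the acid is converted to CH3COO-; total volume = 0.01834 + 0.06619 = 0.08453 L, so [CH3COO-] = 0.005566/0.08453 = 0.06585 M.
Kb = Kw/Ka = 1.0e-14 / 1.8 x 10^-5 = 5.56e-10.
[OH^-] = sqrt(Kb x [CH3COO-]) = sqrt(5.56e-10 x 0.06585) = 6.05e-6 M.
pOH = 5.22, so pH = 14.00 - 5.22 = 8.78.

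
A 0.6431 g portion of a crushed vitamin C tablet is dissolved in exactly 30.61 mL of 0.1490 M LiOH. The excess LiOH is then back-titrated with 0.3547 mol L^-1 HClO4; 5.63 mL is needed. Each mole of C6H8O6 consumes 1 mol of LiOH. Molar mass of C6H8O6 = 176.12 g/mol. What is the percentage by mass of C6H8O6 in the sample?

70.2%

Total n(LiOH) added = 0.1490 x 0.03061 = 0.004561 mol.
n(HClO4) used = 0.3547 x 0.005630 = 0.001997 mol, which equals the excess n(LiOH).
So n(LiOH) consumed by the sample = 0.004561 - 0.001997 = 0.002564 mol.
n(C6H8O6) = 0.002564 / 1 = 0.002564 mol.
mass C6H8O6 = 0.002564 x 176.12 = 0.4516 g, so %C6H8O6 = 0.4516/0.6431 x 100 = 70.2%.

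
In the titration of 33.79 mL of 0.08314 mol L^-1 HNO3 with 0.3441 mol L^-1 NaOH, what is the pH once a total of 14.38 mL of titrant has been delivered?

12.65

n(acid) = 0.08314 x 0.03379 = 0.002809 mol; n(NaOH) added = 0.3441 x 0.01438 = 0.004948 mol.
Base is in excess by 0.004948 - 0.002809 = 0.002139 mol in a total volume of 0.04817 L.
[OH^-] = 0.002139/0.04817 = 0.04440 M, so pOH = 1.35 and pH = 14.00 - 1.35 = 12.65.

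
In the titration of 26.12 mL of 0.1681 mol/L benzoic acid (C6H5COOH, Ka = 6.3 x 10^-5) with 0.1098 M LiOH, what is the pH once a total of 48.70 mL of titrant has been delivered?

12.11

n(acid) = 0.1681 x 0.02612 = 0.004391 mol; n(LiOH) added = 0.1098 x 0.04870 = 0.005347 mol.
Base is in excess by 0.005347 - 0.004391 = 0.0009565 mol in a total volume of 0.07482 L.
[OH^-] = 0.0009565/0.07482 = 0.01278 M, so pOH = 1.89 and pH = 14.00 - 1.89 = 12.11.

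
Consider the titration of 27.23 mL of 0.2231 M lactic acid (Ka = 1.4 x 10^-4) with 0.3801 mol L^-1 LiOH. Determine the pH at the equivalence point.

n(HC3H5O3) = 0.2231 x 0.02723 = 0.006075 mol; V(LiOH) at equivalence = 0.006075/0.3801 = 0.01598 L.
At equivalence all the acid is converted to C3H5O3-; total volume = 0.02723 + 0.01598 = 0.04321 L, so [C3H5O3-] = 0.006075/0.04321 = 0.1406 M.
Kb = Kw/Ka = 1.0e-14 / 1.4 x 10^-4 = 7.14e-11.
[OH^-] = sqrt(Kb x [C3H5O3-]) = sqrt(7.14e-11 x 0.1406) = 3.17e-6 M.
pOH = 5.50, so pH = 14.00 - 5.50 = 8.50.

8.50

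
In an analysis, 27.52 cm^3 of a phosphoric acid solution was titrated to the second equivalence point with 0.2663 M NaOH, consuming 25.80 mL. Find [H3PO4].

0.125 M

n(NaOH) = 0.2663 x 0.02580 = 0.006871 mol.
At the second equivalence point, 2 mol OH^- react per mol H3PO4, so n(H3PO4) = 0.006871 / 2 = 0.003435 mol.
[H3PO4] = 0.003435 / 0.02752 L = 0.125 M.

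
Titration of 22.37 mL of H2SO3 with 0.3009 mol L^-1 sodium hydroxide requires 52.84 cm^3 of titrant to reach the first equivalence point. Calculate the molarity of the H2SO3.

0.711 M

n(NaOH) = 0.3009 x 0.05284 = 0.01590 mol.
At the first equivalence point, 1 mol OH^- react per mol H2SO3, so n(H2SO3) = 0.01590 / 1 = 0.01590 mol.
[H2SO3] = 0.01590 / 0.02237 L = 0.711 M.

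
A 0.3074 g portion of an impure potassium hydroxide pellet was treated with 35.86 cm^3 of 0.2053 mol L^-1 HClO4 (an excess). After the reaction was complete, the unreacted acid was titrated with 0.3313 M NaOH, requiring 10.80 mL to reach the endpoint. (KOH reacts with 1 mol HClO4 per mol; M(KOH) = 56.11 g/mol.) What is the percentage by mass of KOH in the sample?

Total n(HClO4) added = 0.2053 x 0.03586 = 0.007362 mol.
n(NaOH) used = 0.3313 x 0.01080 = 0.003578 mol, which equals the excess n(HClO4).
So n(HClO4) consumed by the sample = 0.007362 - 0.003578 = 0.003784 mol.
n(KOH) = 0.003784 / 1 = 0.003784 mol.
mass KOH = 0.003784 x 56.11 = 0.2123 g, so %KOH = 0.2123/0.3074 x 100 = 69.1%.

69.1%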